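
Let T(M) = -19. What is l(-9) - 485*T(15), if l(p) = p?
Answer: 9206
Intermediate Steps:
l(-9) - 485*T(15) = -9 - 485*(-19) = -9 + 9215 = 9206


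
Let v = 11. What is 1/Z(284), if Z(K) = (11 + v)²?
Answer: 1/484 ≈ 0.0020661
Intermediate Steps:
Z(K) = 484 (Z(K) = (11 + 11)² = 22² = 484)
1/Z(284) = 1/484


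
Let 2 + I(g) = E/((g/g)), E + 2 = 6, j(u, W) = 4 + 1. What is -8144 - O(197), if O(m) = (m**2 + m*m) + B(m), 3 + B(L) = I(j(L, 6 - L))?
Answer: -85761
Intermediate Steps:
j(u, W) = 5
E = 4 (E = -2 + 6 = 4)
I(g) = 2 (I(g) = -2 + 4/((g/g)) = -2 + 4/1 = -2 + 4*1 = -2 + 4 = 2)
B(L) = -1 (B(L) = -3 + 2 = -1)
O(m) = -1 + 2*m**2 (O(m) = (m**2 + m*m) - 1 = (m**2 + m**2) - 1 = 2*m**2 - 1 = -1 + 2*m**2)
-8144 - O(197) = -8144 - (-1 + 2*197**2) = -8144 - (-1 + 2*38809) = -8144 - (-1 + 77618) = -8144 - 1*77617 = -8144 - 77617 = -85761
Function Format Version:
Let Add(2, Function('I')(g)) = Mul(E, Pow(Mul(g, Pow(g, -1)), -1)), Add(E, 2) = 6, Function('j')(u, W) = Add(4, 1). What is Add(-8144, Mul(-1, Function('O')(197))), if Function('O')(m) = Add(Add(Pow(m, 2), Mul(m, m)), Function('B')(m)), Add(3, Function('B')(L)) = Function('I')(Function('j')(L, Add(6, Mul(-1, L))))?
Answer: -85761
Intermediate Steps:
Function('j')(u, W) = 5
E = 4 (E = Add(-2, 6) = 4)
Function('I')(g) = 2 (Function('I')(g) = Add(-2, Mul(4, Pow(Mul(g, Pow(g, -1)), -1))) = Add(-2, Mul(4, Pow(1, -1))) = Add(-2, Mul(4, 1)) = Add(-2, 4) = 2)
Function('B')(L) = -1 (Function('B')(L) = Add(-3, 2) = -1)
Function('O')(m) = Add(-1, Mul(2, Pow(m, 2))) (Function('O')(m) = Add(Add(Pow(m, 2), Mul(m, m)), -1) = Add(Add(Pow(m, 2), Pow(m, 2)), -1) = Add(Mul(2, Pow(m, 2)), -1) = Add(-1, Mul(2, Pow(m, 2))))
Add(-8144, Mul(-1, Function('O')(197))) = Add(-8144, Mul(-1, Add(-1, Mul(2, Pow(197, 2))))) = Add(-8144, Mul(-1, Add(-1, Mul(2, 38809)))) = Add(-8144, Mul(-1, Add(-1, 77618))) = Add(-8144, Mul(-1, 77617)) = Add(-8144, -77617) = -85761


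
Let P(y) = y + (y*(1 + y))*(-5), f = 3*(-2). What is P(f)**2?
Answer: 24336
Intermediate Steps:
f = -6
P(y) = y - 5*y*(1 + y)
P(f)**2 = (-1*(-6)*(4 + 5*(-6)))**2 = (-1*(-6)*(4 - 30))**2 = (-1*(-6)*(-26))**2 = (-156)**2 = 24336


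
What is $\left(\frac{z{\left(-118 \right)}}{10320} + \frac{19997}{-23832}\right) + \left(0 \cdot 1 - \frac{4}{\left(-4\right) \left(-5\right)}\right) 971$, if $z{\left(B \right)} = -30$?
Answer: $- \frac{499685873}{2561940} \approx -195.04$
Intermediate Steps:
$\left(\frac{z{\left(-118 \right)}}{10320} + \frac{19997}{-23832}\right) + \left(0 \cdot 1 - \frac{4}{\left(-4\right) \left(-5\right)}\right) 971 = \left(- \frac{30}{10320} + \frac{19997}{-23832}\right) + \left(0 \cdot 1 - \frac{4}{\left(-4\right) \left(-5\right)}\right) 971 = \left(\left(-30\right) \frac{1}{10320} + 19997 \left(- \frac{1}{23832}\right)\right) + \left(0 - \frac{4}{20}\right) 971 = \left(- \frac{1}{344} - \frac{19997}{23832}\right) + \left(0 - \frac{1}{5}\right) 971 = - \frac{431425}{512388} + \left(0 - \frac{1}{5}\right) 971 = - \frac{431425}{512388} - \frac{971}{5} = - \frac{499685873}{2561940}$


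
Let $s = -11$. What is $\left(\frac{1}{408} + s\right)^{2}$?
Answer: $\frac{20133169}{166464} \approx 120.95$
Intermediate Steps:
$\left(\frac{1}{408} + s\right)^{2} = \left(\frac{1}{408} - 11\right)^{2} = \left(- \frac{4487}{408}\right)^{2} = \frac{20133169}{166464}$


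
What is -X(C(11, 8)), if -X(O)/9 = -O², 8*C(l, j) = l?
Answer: -1089/64 ≈ -17.016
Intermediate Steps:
C(l, j) = l/8
X(O) = 9*O² (X(O) = -(-9)*O² = 9*O²)
-X(C(11, 8)) = -9*((⅛)*11)² = -9*(11/8)² = -9*121/64 = -1*1089/64 = -1089/64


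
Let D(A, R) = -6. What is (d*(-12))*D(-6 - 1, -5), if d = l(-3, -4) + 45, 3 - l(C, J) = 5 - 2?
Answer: 3240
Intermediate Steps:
l(C, J) = 0 (l(C, J) = 3 - (5 - 2) = 3 - 1*3 = 3 - 3 = 0)
d = 45 (d = 0 + 45 = 45)
(d*(-12))*D(-6 - 1, -5) = (45*(-12))*(-6) = -540*(-6) = 3240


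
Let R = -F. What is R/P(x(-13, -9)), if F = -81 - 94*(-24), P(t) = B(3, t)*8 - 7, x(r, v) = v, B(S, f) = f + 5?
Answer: 725/13 ≈ 55.769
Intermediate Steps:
B(S, f) = 5 + f
P(t) = 33 + 8*t (P(t) = (5 + t)*8 - 7 = (40 + 8*t) - 7 = 33 + 8*t)
F = 2175 (F = -81 + 2256 = 2175)
R = -2175 (R = -1*2175 = -2175)
R/P(x(-13, -9)) = -2175/(33 + 8*(-9)) = -2175/(33 - 72) = -2175/(-39) = -2175*(-1/39) = 725/13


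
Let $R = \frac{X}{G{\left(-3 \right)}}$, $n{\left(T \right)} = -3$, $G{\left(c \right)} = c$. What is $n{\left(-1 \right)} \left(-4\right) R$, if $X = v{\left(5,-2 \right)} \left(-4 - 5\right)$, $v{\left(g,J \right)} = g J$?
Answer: $-360$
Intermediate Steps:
$v{\left(g,J \right)} = J g$
$X = 90$ ($X = \left(-2\right) 5 \left(-4 - 5\right) = \left(-10\right) \left(-9\right) = 90$)
$R = -30$ ($R = \frac{90}{-3} = 90 \left(- \frac{1}{3}\right) = -30$)
$n{\left(-1 \right)} \left(-4\right) R = \left(-3\right) \left(-4\right) \left(-30\right) = 12 \left(-30\right) = -360$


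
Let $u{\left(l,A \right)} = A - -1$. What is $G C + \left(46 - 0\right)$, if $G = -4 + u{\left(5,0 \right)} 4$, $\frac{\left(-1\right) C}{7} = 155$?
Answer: $46$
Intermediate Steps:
$u{\left(l,A \right)} = 1 + A$ ($u{\left(l,A \right)} = A + 1 = 1 + A$)
$C = -1085$ ($C = \left(-7\right) 155 = -1085$)
$G = 0$ ($G = -4 + \left(1 + 0\right) 4 = -4 + 1 \cdot 4 = -4 + 4 = 0$)
$G C + \left(46 - 0\right) = 0 \left(-1085\right) + \left(46 - 0\right) = 0 + \left(46 + 0\right) = 0 + 46 = 46$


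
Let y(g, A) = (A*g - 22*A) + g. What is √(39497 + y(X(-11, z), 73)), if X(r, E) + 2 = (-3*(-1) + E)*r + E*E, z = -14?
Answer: 7*√1249 ≈ 247.39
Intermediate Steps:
X(r, E) = -2 + E² + r*(3 + E) (X(r, E) = -2 + ((-3*(-1) + E)*r + E*E) = -2 + ((3 + E)*r + E²) = -2 + (r*(3 + E) + E²) = -2 + (E² + r*(3 + E)) = -2 + E² + r*(3 + E))
y(g, A) = g - 22*A + A*g (y(g, A) = (-22*A + A*g) + g = g - 22*A + A*g)
√(39497 + y(X(-11, z), 73)) = √(39497 + ((-2 + (-14)² + 3*(-11) - 14*(-11)) - 22*73 + 73*(-2 + (-14)² + 3*(-11) - 14*(-11)))) = √(39497 + ((-2 + 196 - 33 + 154) - 1606 + 73*(-2 + 196 - 33 + 154))) = √(39497 + (315 - 1606 + 73*315)) = √(39497 + (315 - 1606 + 22995)) = √(39497 + 21704) = √61201 = 7*√1249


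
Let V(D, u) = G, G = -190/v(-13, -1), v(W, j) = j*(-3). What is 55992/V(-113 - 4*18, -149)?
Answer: -83988/95 ≈ -884.08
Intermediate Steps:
v(W, j) = -3*j
G = -190/3 (G = -190/((-3*(-1))) = -190/3 ≈ -63.333)
V(D, u) = -190/3
55992/V(-113 - 4*18, -149) = 55992/(-190/3) = 55992*(-3/190) = -83988/95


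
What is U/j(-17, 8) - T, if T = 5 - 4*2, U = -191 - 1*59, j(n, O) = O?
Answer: -113/4 ≈ -28.250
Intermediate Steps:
U = -250 (U = -191 - 59 = -250)
T = -3 (T = 5 - 8 = -3)
U/j(-17, 8) - T = -250/8 - 1*(-3) = -250*⅛ + 3 = -125/4 + 3 = -113/4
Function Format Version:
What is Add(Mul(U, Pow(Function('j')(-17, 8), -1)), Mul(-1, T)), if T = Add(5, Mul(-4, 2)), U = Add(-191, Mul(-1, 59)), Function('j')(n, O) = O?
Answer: Rational(-113, 4) ≈ -28.250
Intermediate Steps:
U = -250 (U = Add(-191, -59) = -250)
T = -3 (T = Add(5, -8) = -3)
Add(Mul(U, Pow(Function('j')(-17, 8), -1)), Mul(-1, T)) = Add(Mul(-250, Pow(8, -1)), Mul(-1, -3)) = Add(Mul(-250, Rational(1, 8)), 3) = Add(Rational(-125, 4), 3) = Rational(-113, 4)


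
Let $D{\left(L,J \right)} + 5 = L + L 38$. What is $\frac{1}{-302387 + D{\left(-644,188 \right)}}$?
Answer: $- \frac{1}{327508} \approx -3.0534 \cdot 10^{-6}$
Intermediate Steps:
$D{\left(L,J \right)} = -5 + 39 L$ ($D{\left(L,J \right)} = -5 + \left(L + L 38\right) = -5 + \left(L + 38 L\right) = -5 + 39 L$)
$\frac{1}{-302387 + D{\left(-644,188 \right)}} = \frac{1}{-302387 + \left(-5 + 39 \left(-644\right)\right)} = \frac{1}{-302387 - 25121} = \frac{1}{-327508} = - \frac{1}{327508}$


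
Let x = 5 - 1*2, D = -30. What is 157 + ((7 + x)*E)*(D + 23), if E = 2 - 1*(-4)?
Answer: -263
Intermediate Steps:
E = 6 (E = 2 + 4 = 6)
x = 3 (x = 5 - 2 = 3)
157 + ((7 + x)*E)*(D + 23) = 157 + ((7 + 3)*6)*(-30 + 23) = 157 + (10*6)*(-7) = 157 + 60*(-7) = 157 - 420 = -263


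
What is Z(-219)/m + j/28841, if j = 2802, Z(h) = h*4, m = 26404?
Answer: 12179823/190379441 ≈ 0.063977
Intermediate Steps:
Z(h) = 4*h
Z(-219)/m + j/28841 = (4*(-219))/26404 + 2802/28841 = -876*1/26404 + 2802*(1/28841) = -219/6601 + 2802/28841 = 12179823/190379441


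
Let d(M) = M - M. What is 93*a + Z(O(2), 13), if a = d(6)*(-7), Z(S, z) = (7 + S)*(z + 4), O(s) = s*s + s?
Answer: 221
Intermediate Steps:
d(M) = 0
O(s) = s + s² (O(s) = s² + s = s + s²)
Z(S, z) = (4 + z)*(7 + S) (Z(S, z) = (7 + S)*(4 + z) = (4 + z)*(7 + S))
a = 0 (a = 0*(-7) = 0)
93*a + Z(O(2), 13) = 93*0 + (28 + 4*(2*(1 + 2)) + 7*13 + (2*(1 + 2))*13) = 0 + (28 + 4*(2*3) + 91 + (2*3)*13) = 0 + (28 + 4*6 + 91 + 6*13) = 0 + (28 + 24 + 91 + 78) = 0 + 221 = 221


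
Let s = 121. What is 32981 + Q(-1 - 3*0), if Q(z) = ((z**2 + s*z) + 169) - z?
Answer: 33031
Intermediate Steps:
Q(z) = 169 + z**2 + 120*z (Q(z) = ((z**2 + 121*z) + 169) - z = (169 + z**2 + 121*z) - z = 169 + z**2 + 120*z)
32981 + Q(-1 - 3*0) = 32981 + (169 + (-1 - 3*0)**2 + 120*(-1 - 3*0)) = 32981 + (169 + (-1 + 0)**2 + 120*(-1 + 0)) = 32981 + (169 + (-1)**2 + 120*(-1)) = 32981 + (169 + 1 - 120) = 32981 + 50 = 33031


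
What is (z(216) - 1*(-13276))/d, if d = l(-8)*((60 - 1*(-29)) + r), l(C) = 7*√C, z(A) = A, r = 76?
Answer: -3373*I*√2/1155 ≈ -4.13*I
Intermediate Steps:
d = 2310*I*√2 (d = (7*√(-8))*((60 - 1*(-29)) + 76) = (7*(2*I*√2))*((60 + 29) + 76) = (14*I*√2)*(89 + 76) = (14*I*√2)*165 = 2310*I*√2 ≈ 3266.8*I)
(z(216) - 1*(-13276))/d = (216 - 1*(-13276))/((2310*I*√2)) = (216 + 13276)*(-I*√2/4620) = 13492*(-I*√2/4620) = -3373*I*√2/1155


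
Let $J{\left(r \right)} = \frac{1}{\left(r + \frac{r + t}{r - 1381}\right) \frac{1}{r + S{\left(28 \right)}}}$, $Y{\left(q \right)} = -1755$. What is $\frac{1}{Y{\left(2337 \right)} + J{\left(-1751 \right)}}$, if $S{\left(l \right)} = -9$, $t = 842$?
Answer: $- \frac{609247}{1068616005} \approx -0.00057013$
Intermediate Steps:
$J{\left(r \right)} = \frac{-9 + r}{r + \frac{842 + r}{-1381 + r}}$ ($J{\left(r \right)} = \frac{1}{\left(r + \frac{r + 842}{r - 1381}\right) \frac{1}{r - 9}} = \frac{1}{\left(r + \frac{842 + r}{-1381 + r}\right) \frac{1}{-9 + r}} = \frac{1}{\frac{1}{-9 + r} \left(r + \frac{842 + r}{-1381 + r}\right)} = \frac{-9 + r}{r + \frac{842 + r}{-1381 + r}}$)
$\frac{1}{Y{\left(2337 \right)} + J{\left(-1751 \right)}} = \frac{1}{-1755 + \frac{12429 + \left(-1751\right)^{2} - -2433890}{842 + \left(-1751\right)^{2} - -2416380}} = \frac{1}{-1755 + \frac{12429 + 3066001 + 2433890}{842 + 3066001 + 2416380}} = \frac{1}{-1755 + \frac{1}{5483223} \cdot 5512320} = \frac{1}{-1755 + \frac{612480}{609247}} = \frac{1}{- \frac{1068616005}{609247}} = - \frac{609247}{1068616005}$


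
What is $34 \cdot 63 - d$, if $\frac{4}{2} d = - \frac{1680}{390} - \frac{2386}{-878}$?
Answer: $\frac{24457863}{11414} \approx 2142.8$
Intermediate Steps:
$d = - \frac{9075}{11414}$ ($d = \frac{- \frac{1680}{390} - \frac{2386}{-878}}{2} = \frac{\left(-1680\right) \frac{1}{390} - - \frac{1193}{439}}{2} = \frac{- \frac{56}{13} + \frac{1193}{439}}{2} = \frac{1}{2} \left(- \frac{9075}{5707}\right) = - \frac{9075}{11414} \approx -0.79508$)
$34 \cdot 63 - d = 34 \cdot 63 - - \frac{9075}{11414} = 2142 + \frac{9075}{11414} = \frac{24457863}{11414}$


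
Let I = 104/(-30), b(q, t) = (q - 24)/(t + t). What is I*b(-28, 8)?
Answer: 169/15 ≈ 11.267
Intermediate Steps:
b(q, t) = (-24 + q)/(2*t) (b(q, t) = (-24 + q)/((2*t)) = (-24 + q)*(1/(2*t)) = (-24 + q)/(2*t))
I = -52/15 (I = 104*(-1/30) = -52/15 ≈ -3.4667)
I*b(-28, 8) = -26*(-24 - 28)/(15*8) = -26*(-52)/(15*8) = -52/15*(-13/4) = 169/15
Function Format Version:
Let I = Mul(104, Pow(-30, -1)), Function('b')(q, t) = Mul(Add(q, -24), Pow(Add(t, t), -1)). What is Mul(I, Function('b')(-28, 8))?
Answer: Rational(169, 15) ≈ 11.267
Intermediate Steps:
Function('b')(q, t) = Mul(Rational(1, 2), Pow(t, -1), Add(-24, q)) (Function('b')(q, t) = Mul(Add(-24, q), Pow(Mul(2, t), -1)) = Mul(Add(-24, q), Mul(Rational(1, 2), Pow(t, -1))) = Mul(Rational(1, 2), Pow(t, -1), Add(-24, q)))
I = Rational(-52, 15) (I = Mul(104, Rational(-1, 30)) = Rational(-52, 15) ≈ -3.4667)
Mul(I, Function('b')(-28, 8)) = Mul(Rational(-52, 15), Mul(Rational(1, 2), Pow(8, -1), Add(-24, -28))) = Mul(Rational(-52, 15), Mul(Rational(1, 2), Rational(1, 8), -52)) = Mul(Rational(-52, 15), Rational(-13, 4)) = Rational(169, 15)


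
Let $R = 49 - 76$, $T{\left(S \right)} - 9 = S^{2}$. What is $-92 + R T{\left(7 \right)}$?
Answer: $-1658$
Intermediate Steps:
$T{\left(S \right)} = 9 + S^{2}$
$R = -27$
$-92 + R T{\left(7 \right)} = -92 - 27 \left(9 + 7^{2}\right) = -92 - 27 \left(9 + 49\right) = -92 - 1566 = -1658$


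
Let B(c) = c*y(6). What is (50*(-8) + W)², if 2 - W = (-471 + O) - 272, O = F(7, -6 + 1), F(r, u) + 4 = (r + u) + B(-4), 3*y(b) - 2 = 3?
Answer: 1125721/9 ≈ 1.2508e+5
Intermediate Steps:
y(b) = 5/3 (y(b) = ⅔ + (⅓)*3 = ⅔ + 1 = 5/3)
B(c) = 5*c/3 (B(c) = c*(5/3) = 5*c/3)
F(r, u) = -32/3 + r + u (F(r, u) = -4 + ((r + u) + (5/3)*(-4)) = -4 + ((r + u) - 20/3) = -4 + (-20/3 + r + u) = -32/3 + r + u)
O = -26/3 (O = -32/3 + 7 + (-6 + 1) = -32/3 + 7 - 5 = -26/3 ≈ -8.6667)
W = 2261/3 (W = 2 - ((-471 - 26/3) - 272) = 2 - (-1439/3 - 272) = 2 - 1*(-2255/3) = 2 + 2255/3 = 2261/3 ≈ 753.67)
(50*(-8) + W)² = (50*(-8) + 2261/3)² = (-400 + 2261/3)² = (1061/3)² = 1125721/9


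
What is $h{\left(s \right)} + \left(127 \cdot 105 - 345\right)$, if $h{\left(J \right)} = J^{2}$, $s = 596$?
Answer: $368206$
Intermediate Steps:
$h{\left(s \right)} + \left(127 \cdot 105 - 345\right) = 596^{2} + \left(127 \cdot 105 - 345\right) = 355216 + \left(13335 - 345\right) = 355216 + 12990 = 368206$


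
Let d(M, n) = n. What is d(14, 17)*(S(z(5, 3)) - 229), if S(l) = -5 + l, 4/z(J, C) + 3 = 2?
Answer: -4046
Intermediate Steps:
z(J, C) = -4 (z(J, C) = 4/(-3 + 2) = 4/(-1) = 4*(-1) = -4)
d(14, 17)*(S(z(5, 3)) - 229) = 17*((-5 - 4) - 229) = 17*(-9 - 229) = 17*(-238) = -4046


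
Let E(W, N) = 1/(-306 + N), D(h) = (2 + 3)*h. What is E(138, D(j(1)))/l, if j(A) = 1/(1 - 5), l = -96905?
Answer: 4/119096245 ≈ 3.3586e-8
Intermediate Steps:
j(A) = -1/4 (j(A) = 1/(-4) = -1/4)
D(h) = 5*h
E(138, D(j(1)))/l = 1/((-306 + 5*(-1/4))*(-96905)) = -1/96905/(-306 - 5/4) = -1/96905/(-1229/4) = -4/1229*(-1/96905) = 4/119096245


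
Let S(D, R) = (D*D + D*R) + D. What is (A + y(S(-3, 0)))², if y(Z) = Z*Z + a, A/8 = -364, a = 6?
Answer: 8236900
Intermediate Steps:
S(D, R) = D + D² + D*R (S(D, R) = (D² + D*R) + D = D + D² + D*R)
A = -2912 (A = 8*(-364) = -2912)
y(Z) = 6 + Z² (y(Z) = Z*Z + 6 = Z² + 6 = 6 + Z²)
(A + y(S(-3, 0)))² = (-2912 + (6 + (-3*(1 - 3 + 0))²))² = (-2912 + (6 + (-3*(-2))²))² = (-2912 + (6 + 6²))² = (-2912 + (6 + 36))² = (-2912 + 42)² = (-2870)² = 8236900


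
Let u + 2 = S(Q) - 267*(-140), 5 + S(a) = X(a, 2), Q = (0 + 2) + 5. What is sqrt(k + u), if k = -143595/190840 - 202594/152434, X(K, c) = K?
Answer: 11*sqrt(653540128228712420774)/1454525228 ≈ 193.33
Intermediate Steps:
Q = 7 (Q = 2 + 5 = 7)
S(a) = -5 + a
k = -6055179919/2909050456 (k = -143595*1/190840 - 202594*1/152434 = -28719/38168 - 101297/76217 = -6055179919/2909050456 ≈ -2.0815)
u = 37380 (u = -2 + ((-5 + 7) - 267*(-140)) = -2 + (2 + 37380) = -2 + 37382 = 37380)
sqrt(k + u) = sqrt(-6055179919/2909050456 + 37380) = sqrt(108734250865361/2909050456) = 11*sqrt(653540128228712420774)/1454525228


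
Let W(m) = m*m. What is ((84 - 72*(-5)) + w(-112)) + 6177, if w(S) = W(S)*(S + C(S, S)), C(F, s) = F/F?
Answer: -1385763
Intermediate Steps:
C(F, s) = 1
W(m) = m²
w(S) = S²*(1 + S) (w(S) = S²*(S + 1) = S²*(1 + S))
((84 - 72*(-5)) + w(-112)) + 6177 = ((84 - 72*(-5)) + (-112)²*(1 - 112)) + 6177 = ((84 + 360) + 12544*(-111)) + 6177 = (444 - 1392384) + 6177 = -1391940 + 6177 = -1385763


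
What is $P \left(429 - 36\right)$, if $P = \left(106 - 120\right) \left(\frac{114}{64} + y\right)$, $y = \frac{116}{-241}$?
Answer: $- \frac{27578775}{3856} \approx -7152.2$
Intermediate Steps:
$y = - \frac{116}{241}$ ($y = 116 \left(- \frac{1}{241}\right) = - \frac{116}{241} \approx -0.48133$)
$P = - \frac{70175}{3856}$ ($P = \left(106 - 120\right) \left(\frac{114}{64} - \frac{116}{241}\right) = - 14 \left(114 \cdot \frac{1}{64} - \frac{116}{241}\right) = - 14 \left(\frac{57}{32} - \frac{116}{241}\right) = \left(-14\right) \frac{10025}{7712} = - \frac{70175}{3856} \approx -18.199$)
$P \left(429 - 36\right) = - \frac{70175 \left(429 - 36\right)}{3856} = \left(- \frac{70175}{3856}\right) 393 = - \frac{27578775}{3856}$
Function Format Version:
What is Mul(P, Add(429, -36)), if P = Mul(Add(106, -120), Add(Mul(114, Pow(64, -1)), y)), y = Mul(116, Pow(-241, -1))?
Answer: Rational(-27578775, 3856) ≈ -7152.2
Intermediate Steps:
y = Rational(-116, 241) (y = Mul(116, Rational(-1, 241)) = Rational(-116, 241) ≈ -0.48133)
P = Rational(-70175, 3856) (P = Mul(Add(106, -120), Add(Mul(114, Pow(64, -1)), Rational(-116, 241))) = Mul(-14, Add(Mul(114, Rational(1, 64)), Rational(-116, 241))) = Mul(-14, Add(Rational(57, 32), Rational(-116, 241))) = Mul(-14, Rational(10025, 7712)) = Rational(-70175, 3856) ≈ -18.199)
Mul(P, Add(429, -36)) = Mul(Rational(-70175, 3856), Add(429, -36)) = Mul(Rational(-70175, 3856), 393) = Rational(-27578775, 3856)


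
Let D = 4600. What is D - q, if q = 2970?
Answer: 1630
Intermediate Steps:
D - q = 4600 - 1*2970 = 4600 - 2970 = 1630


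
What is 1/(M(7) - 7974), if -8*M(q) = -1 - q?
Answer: -1/7973 ≈ -0.00012542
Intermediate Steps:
M(q) = 1/8 + q/8 (M(q) = -(-1 - q)/8 = 1/8 + q/8)
1/(M(7) - 7974) = 1/((1/8 + (1/8)*7) - 7974) = 1/((1/8 + 7/8) - 7974) = 1/(1 - 7974) = 1/(-7973) = -1/7973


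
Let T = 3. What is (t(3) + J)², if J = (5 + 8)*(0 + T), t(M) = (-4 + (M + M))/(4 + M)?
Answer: 75625/49 ≈ 1543.4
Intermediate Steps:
t(M) = (-4 + 2*M)/(4 + M)
J = 39 (J = (5 + 8)*(0 + 3) = 13*3 = 39)
(t(3) + J)² = (2*(-2 + 3)/(4 + 3) + 39)² = (2*1/7 + 39)² = (2*(⅐)*1 + 39)² = (2/7 + 39)² = (275/7)² = 75625/49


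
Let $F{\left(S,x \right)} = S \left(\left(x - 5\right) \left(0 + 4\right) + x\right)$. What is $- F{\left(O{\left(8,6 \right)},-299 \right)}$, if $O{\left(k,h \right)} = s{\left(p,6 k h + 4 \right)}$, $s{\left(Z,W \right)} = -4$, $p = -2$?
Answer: $-6060$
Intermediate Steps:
$O{\left(k,h \right)} = -4$
$F{\left(S,x \right)} = S \left(-20 + 5 x\right)$ ($F{\left(S,x \right)} = S \left(\left(-5 + x\right) 4 + x\right) = S \left(\left(-20 + 4 x\right) + x\right) = S \left(-20 + 5 x\right)$)
$- F{\left(O{\left(8,6 \right)},-299 \right)} = - 5 \left(-4\right) \left(-4 - 299\right) = - 5 \left(-4\right) \left(-303\right) = \left(-1\right) 6060 = -6060$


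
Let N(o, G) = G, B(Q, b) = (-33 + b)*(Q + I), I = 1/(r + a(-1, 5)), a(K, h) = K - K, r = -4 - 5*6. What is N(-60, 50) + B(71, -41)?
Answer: -88431/17 ≈ -5201.8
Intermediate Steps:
r = -34 (r = -4 - 30 = -34)
a(K, h) = 0
I = -1/34 (I = 1/(-34 + 0) = 1/(-34) = -1/34 ≈ -0.029412)
B(Q, b) = (-33 + b)*(-1/34 + Q) (B(Q, b) = (-33 + b)*(Q - 1/34) = (-33 + b)*(-1/34 + Q))
N(-60, 50) + B(71, -41) = 50 + (33/34 - 33*71 - 1/34*(-41) + 71*(-41)) = 50 + (33/34 - 2343 + 41/34 - 2911) = 50 - 89281/17 = -88431/17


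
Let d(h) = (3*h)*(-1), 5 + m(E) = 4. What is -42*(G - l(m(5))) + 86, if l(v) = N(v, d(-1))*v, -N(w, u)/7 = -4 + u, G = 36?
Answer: -1720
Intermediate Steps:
m(E) = -1 (m(E) = -5 + 4 = -1)
d(h) = -3*h
N(w, u) = 28 - 7*u (N(w, u) = -7*(-4 + u) = 28 - 7*u)
l(v) = 7*v (l(v) = (28 - (-21)*(-1))*v = (28 - 7*3)*v = (28 - 21)*v = 7*v)
-42*(G - l(m(5))) + 86 = -42*(36 - 7*(-1)) + 86 = -42*(36 - 1*(-7)) + 86 = -42*(36 + 7) + 86 = -42*43 + 86 = -1806 + 86 = -1720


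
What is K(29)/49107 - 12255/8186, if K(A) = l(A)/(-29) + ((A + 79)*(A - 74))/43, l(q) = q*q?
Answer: -25927662157/17285565786 ≈ -1.5000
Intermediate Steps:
l(q) = q²
K(A) = -A²/29 + (-74 + A)*(79 + A)/43 (K(A) = A²/(-29) + ((A + 79)*(A - 74))/43 = A²*(-1/29) + ((79 + A)*(-74 + A))*(1/43) = -A²/29 + ((-74 + A)*(79 + A))*(1/43) = -A²/29 + (-74 + A)*(79 + A)/43)
K(29)/49107 - 12255/8186 = (-5846/43 - 14/1247*29² + (5/43)*29)/49107 - 12255/8186 = (-5846/43 - 14/1247*841 + 145/43)*(1/49107) - 12255*1/8186 = (-5846/43 - 406/43 + 145/43)*(1/49107) - 12255/8186 = -6107/43*1/49107 - 12255/8186 = -6107/2111601 - 12255/8186 = -25927662157/17285565786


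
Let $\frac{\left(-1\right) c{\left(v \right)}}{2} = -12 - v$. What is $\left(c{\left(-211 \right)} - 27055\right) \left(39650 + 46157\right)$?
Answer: $-2355659571$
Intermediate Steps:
$c{\left(v \right)} = 24 + 2 v$ ($c{\left(v \right)} = - 2 \left(-12 - v\right) = 24 + 2 v$)
$\left(c{\left(-211 \right)} - 27055\right) \left(39650 + 46157\right) = \left(\left(24 + 2 \left(-211\right)\right) - 27055\right) \left(39650 + 46157\right) = \left(\left(24 - 422\right) - 27055\right) 85807 = \left(-398 - 27055\right) 85807 = \left(-27453\right) 85807 = -2355659571$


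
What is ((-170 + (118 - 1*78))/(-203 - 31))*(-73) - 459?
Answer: -4496/9 ≈ -499.56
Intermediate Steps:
((-170 + (118 - 1*78))/(-203 - 31))*(-73) - 459 = ((-170 + (118 - 78))/(-234))*(-73) - 459 = ((-170 + 40)*(-1/234))*(-73) - 459 = -130*(-1/234)*(-73) - 459 = (5/9)*(-73) - 459 = -365/9 - 459 = -4496/9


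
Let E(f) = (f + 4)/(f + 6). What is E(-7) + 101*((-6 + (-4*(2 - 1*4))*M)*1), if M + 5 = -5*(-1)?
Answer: -603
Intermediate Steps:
E(f) = (4 + f)/(6 + f)
M = 0 (M = -5 - 5*(-1) = -5 + 5 = 0)
E(-7) + 101*((-6 + (-4*(2 - 1*4))*M)*1) = (4 - 7)/(6 - 7) + 101*((-6 - 4*(2 - 1*4)*0)*1) = -3/(-1) + 101*((-6 - 4*(2 - 4)*0)*1) = -1*(-3) + 101*((-6 - 4*(-2)*0)*1) = 3 + 101*((-6 + 8*0)*1) = 3 + 101*((-6 + 0)*1) = 3 + 101*(-6*1) = 3 + 101*(-6) = 3 - 606 = -603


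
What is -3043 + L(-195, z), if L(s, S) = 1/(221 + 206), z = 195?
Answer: -1299360/427 ≈ -3043.0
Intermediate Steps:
L(s, S) = 1/427
-3043 + L(-195, z) = -3043 + 1/427 = -1299360/427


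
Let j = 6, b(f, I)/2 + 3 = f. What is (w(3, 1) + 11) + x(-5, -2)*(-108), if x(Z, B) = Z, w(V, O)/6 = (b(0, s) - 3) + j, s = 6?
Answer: 533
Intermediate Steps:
b(f, I) = -6 + 2*f
w(V, O) = -18 (w(V, O) = 6*(((-6 + 2*0) - 3) + 6) = 6*(((-6 + 0) - 3) + 6) = 6*((-6 - 3) + 6) = 6*(-9 + 6) = 6*(-3) = -18)
(w(3, 1) + 11) + x(-5, -2)*(-108) = (-18 + 11) - 5*(-108) = -7 + 540 = 533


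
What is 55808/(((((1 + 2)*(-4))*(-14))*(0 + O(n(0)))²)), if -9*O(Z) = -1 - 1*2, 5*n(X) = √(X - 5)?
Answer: 20928/7 ≈ 2989.7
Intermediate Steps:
n(X) = √(-5 + X)/5 (n(X) = √(X - 5)/5 = √(-5 + X)/5)
O(Z) = ⅓ (O(Z) = -(-1 - 1*2)/9 = -(-1 - 2)/9 = -⅑*(-3) = ⅓)
55808/(((((1 + 2)*(-4))*(-14))*(0 + O(n(0)))²)) = 55808/(((((1 + 2)*(-4))*(-14))*(0 + ⅓)²)) = 55808/((((3*(-4))*(-14))*(⅓)²)) = 55808/((-12*(-14)*(⅑))) = 55808/((168*(⅑))) = 55808/(56/3) = 55808*(3/56) = 20928/7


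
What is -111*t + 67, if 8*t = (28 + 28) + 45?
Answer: -10675/8 ≈ -1334.4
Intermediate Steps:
t = 101/8 (t = ((28 + 28) + 45)/8 = (56 + 45)/8 = (⅛)*101 = 101/8 ≈ 12.625)
-111*t + 67 = -111*101/8 + 67 = -11211/8 + 67 = -10675/8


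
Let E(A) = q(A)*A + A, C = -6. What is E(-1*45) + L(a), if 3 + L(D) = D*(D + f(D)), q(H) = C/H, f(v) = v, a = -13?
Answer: 284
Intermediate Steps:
q(H) = -6/H
L(D) = -3 + 2*D² (L(D) = -3 + D*(D + D) = -3 + D*(2*D) = -3 + 2*D²)
E(A) = -6 + A (E(A) = (-6/A)*A + A = -6 + A)
E(-1*45) + L(a) = (-6 - 1*45) + (-3 + 2*(-13)²) = (-6 - 45) + (-3 + 2*169) = -51 + (-3 + 338) = -51 + 335 = 284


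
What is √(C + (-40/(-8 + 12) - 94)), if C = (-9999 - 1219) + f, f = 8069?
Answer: I*√3253 ≈ 57.035*I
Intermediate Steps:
C = -3149 (C = (-9999 - 1219) + 8069 = -11218 + 8069 = -3149)
√(C + (-40/(-8 + 12) - 94)) = √(-3149 + (-40/(-8 + 12) - 94)) = √(-3149 + (-40/4 - 94)) = √(-3149 + ((¼)*(-40) - 94)) = √(-3149 + (-10 - 94)) = √(-3149 - 104) = √(-3253) = I*√3253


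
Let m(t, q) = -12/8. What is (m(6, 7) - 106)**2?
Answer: 46225/4 ≈ 11556.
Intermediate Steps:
m(t, q) = -3/2 (m(t, q) = -12*1/8 = -3/2)
(m(6, 7) - 106)**2 = (-3/2 - 106)**2 = (-215/2)**2 = 46225/4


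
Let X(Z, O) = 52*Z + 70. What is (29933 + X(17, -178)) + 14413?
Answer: 45300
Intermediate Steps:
X(Z, O) = 70 + 52*Z
(29933 + X(17, -178)) + 14413 = (29933 + (70 + 52*17)) + 14413 = (29933 + (70 + 884)) + 14413 = (29933 + 954) + 14413 = 30887 + 14413 = 45300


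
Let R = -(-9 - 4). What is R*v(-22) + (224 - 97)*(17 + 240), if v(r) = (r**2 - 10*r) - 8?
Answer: 41687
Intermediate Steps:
v(r) = -8 + r**2 - 10*r
R = 13 (R = -1*(-13) = 13)
R*v(-22) + (224 - 97)*(17 + 240) = 13*(-8 + (-22)**2 - 10*(-22)) + (224 - 97)*(17 + 240) = 13*(-8 + 484 + 220) + 127*257 = 13*696 + 32639 = 9048 + 32639 = 41687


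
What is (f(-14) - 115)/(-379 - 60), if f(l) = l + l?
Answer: 143/439 ≈ 0.32574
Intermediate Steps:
f(l) = 2*l
(f(-14) - 115)/(-379 - 60) = (2*(-14) - 115)/(-379 - 60) = (-28 - 115)/(-439) = -143*(-1/439) = 143/439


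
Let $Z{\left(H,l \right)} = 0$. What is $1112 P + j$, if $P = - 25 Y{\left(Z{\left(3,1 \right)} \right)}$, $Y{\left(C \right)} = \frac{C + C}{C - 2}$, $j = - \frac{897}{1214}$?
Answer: $- \frac{897}{1214} \approx -0.73888$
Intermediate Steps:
$j = - \frac{897}{1214}$ ($j = \left(-897\right) \frac{1}{1214} = - \frac{897}{1214} \approx -0.73888$)
$Y{\left(C \right)} = \frac{2 C}{-2 + C}$
$P = 0$ ($P = - 25 \cdot 2 \cdot 0 \frac{1}{-2 + 0} = - 25 \cdot 2 \cdot 0 \frac{1}{-2} = - 25 \cdot 2 \cdot 0 \left(- \frac{1}{2}\right) = \left(-25\right) 0 = 0$)
$1112 P + j = 1112 \cdot 0 - \frac{897}{1214} = 0 - \frac{897}{1214} = - \frac{897}{1214}$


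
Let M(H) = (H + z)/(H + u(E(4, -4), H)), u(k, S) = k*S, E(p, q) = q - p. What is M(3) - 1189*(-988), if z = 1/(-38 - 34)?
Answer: 1776194569/1512 ≈ 1.1747e+6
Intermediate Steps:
z = -1/72 (z = 1/(-72) = -1/72 ≈ -0.013889)
u(k, S) = S*k
M(H) = -(-1/72 + H)/(7*H) (M(H) = (H - 1/72)/(H + H*(-4 - 1*4)) = (-1/72 + H)/(H + H*(-4 - 4)) = (-1/72 + H)/(H + H*(-8)) = (-1/72 + H)/(H - 8*H) = (-1/72 + H)/((-7*H)) = (-1/72 + H)*(-1/(7*H)) = -(-1/72 + H)/(7*H))
M(3) - 1189*(-988) = (1/504)*(1 - 72*3)/3 - 1189*(-988) = (1/504)*(⅓)*(1 - 216) + 1174732 = (1/504)*(⅓)*(-215) + 1174732 = -215/1512 + 1174732 = 1776194569/1512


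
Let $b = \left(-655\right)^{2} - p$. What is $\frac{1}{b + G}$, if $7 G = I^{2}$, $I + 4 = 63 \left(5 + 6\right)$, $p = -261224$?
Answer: $\frac{7}{5306464} \approx 1.3191 \cdot 10^{-6}$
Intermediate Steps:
$I = 689$ ($I = -4 + 63 \left(5 + 6\right) = -4 + 63 \cdot 11 = -4 + 693 = 689$)
$G = \frac{474721}{7}$ ($G = \frac{689^{2}}{7} = \frac{1}{7} \cdot 474721 = \frac{474721}{7} \approx 67817.0$)
$b = 690249$ ($b = \left(-655\right)^{2} - -261224 = 429025 + 261224 = 690249$)
$\frac{1}{b + G} = \frac{1}{690249 + \frac{474721}{7}} = \frac{1}{\frac{5306464}{7}} = \frac{7}{5306464}$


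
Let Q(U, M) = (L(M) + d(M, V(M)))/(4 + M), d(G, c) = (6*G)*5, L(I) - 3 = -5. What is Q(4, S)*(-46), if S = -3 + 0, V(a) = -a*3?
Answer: 4232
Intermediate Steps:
V(a) = -3*a
L(I) = -2 (L(I) = 3 - 5 = -2)
d(G, c) = 30*G
S = -3
Q(U, M) = (-2 + 30*M)/(4 + M)
Q(4, S)*(-46) = (2*(-1 + 15*(-3))/(4 - 3))*(-46) = (2*(-1 - 45)/1)*(-46) = (2*1*(-46))*(-46) = -92*(-46) = 4232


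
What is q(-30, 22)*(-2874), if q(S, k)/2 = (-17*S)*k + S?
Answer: -64320120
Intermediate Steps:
q(S, k) = 2*S - 34*S*k (q(S, k) = 2*((-17*S)*k + S) = 2*(-17*S*k + S) = 2*(S - 17*S*k) = 2*S - 34*S*k)
q(-30, 22)*(-2874) = (2*(-30)*(1 - 17*22))*(-2874) = (2*(-30)*(1 - 374))*(-2874) = (2*(-30)*(-373))*(-2874) = 22380*(-2874) = -64320120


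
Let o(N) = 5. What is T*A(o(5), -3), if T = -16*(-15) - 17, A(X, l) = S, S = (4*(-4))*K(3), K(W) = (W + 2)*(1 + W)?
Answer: -71360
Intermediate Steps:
K(W) = (1 + W)*(2 + W) (K(W) = (2 + W)*(1 + W) = (1 + W)*(2 + W))
S = -320 (S = (4*(-4))*(2 + 3² + 3*3) = -16*(2 + 9 + 9) = -16*20 = -320)
A(X, l) = -320
T = 223 (T = 240 - 17 = 223)
T*A(o(5), -3) = 223*(-320) = -71360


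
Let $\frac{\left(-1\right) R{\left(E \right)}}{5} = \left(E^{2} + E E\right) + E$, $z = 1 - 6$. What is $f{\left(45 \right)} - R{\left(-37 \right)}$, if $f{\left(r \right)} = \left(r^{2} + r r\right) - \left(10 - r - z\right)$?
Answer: $17585$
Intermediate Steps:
$z = -5$
$R{\left(E \right)} = - 10 E^{2} - 5 E$ ($R{\left(E \right)} = - 5 \left(\left(E^{2} + E E\right) + E\right) = - 5 \left(\left(E^{2} + E^{2}\right) + E\right) = - 5 \left(2 E^{2} + E\right) = - 5 \left(E + 2 E^{2}\right) = - 10 E^{2} - 5 E$)
$f{\left(r \right)} = -15 + r + 2 r^{2}$ ($f{\left(r \right)} = \left(r^{2} + r r\right) + \left(\left(-5 + r\right) - 10\right) = \left(r^{2} + r^{2}\right) + \left(-15 + r\right) = 2 r^{2} + \left(-15 + r\right) = -15 + r + 2 r^{2}$)
$f{\left(45 \right)} - R{\left(-37 \right)} = \left(-15 + 45 + 2 \cdot 45^{2}\right) - \left(-5\right) \left(-37\right) \left(1 + 2 \left(-37\right)\right) = \left(-15 + 45 + 2 \cdot 2025\right) - \left(-5\right) \left(-37\right) \left(1 - 74\right) = \left(-15 + 45 + 4050\right) - \left(-5\right) \left(-37\right) \left(-73\right) = 4080 - -13505 = 4080 + 13505 = 17585$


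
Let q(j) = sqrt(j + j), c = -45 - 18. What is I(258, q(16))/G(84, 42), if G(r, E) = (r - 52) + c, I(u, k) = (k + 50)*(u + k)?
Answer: -12932/31 - 1232*sqrt(2)/31 ≈ -473.36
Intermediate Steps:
c = -63
q(j) = sqrt(2)*sqrt(j) (q(j) = sqrt(2*j) = sqrt(2)*sqrt(j))
I(u, k) = (50 + k)*(k + u)
G(r, E) = -115 + r (G(r, E) = (r - 52) - 63 = (-52 + r) - 63 = -115 + r)
I(258, q(16))/G(84, 42) = ((sqrt(2)*sqrt(16))**2 + 50*(sqrt(2)*sqrt(16)) + 50*258 + (sqrt(2)*sqrt(16))*258)/(-115 + 84) = ((sqrt(2)*4)**2 + 50*(sqrt(2)*4) + 12900 + (sqrt(2)*4)*258)/(-31) = ((4*sqrt(2))**2 + 50*(4*sqrt(2)) + 12900 + (4*sqrt(2))*258)*(-1/31) = (32 + 200*sqrt(2) + 12900 + 1032*sqrt(2))*(-1/31) = (12932 + 1232*sqrt(2))*(-1/31) = -12932/31 - 1232*sqrt(2)/31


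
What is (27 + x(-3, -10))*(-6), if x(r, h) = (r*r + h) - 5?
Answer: -126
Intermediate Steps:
x(r, h) = -5 + h + r² (x(r, h) = (r² + h) - 5 = (h + r²) - 5 = -5 + h + r²)
(27 + x(-3, -10))*(-6) = (27 + (-5 - 10 + (-3)²))*(-6) = (27 + (-5 - 10 + 9))*(-6) = (27 - 6)*(-6) = 21*(-6) = -126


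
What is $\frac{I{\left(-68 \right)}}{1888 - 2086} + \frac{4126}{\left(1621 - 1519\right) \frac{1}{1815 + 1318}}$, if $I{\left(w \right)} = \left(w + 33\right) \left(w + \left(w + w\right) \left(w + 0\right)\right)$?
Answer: $\frac{72007519}{561} \approx 1.2836 \cdot 10^{5}$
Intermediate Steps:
$I{\left(w \right)} = \left(33 + w\right) \left(w + 2 w^{2}\right)$ ($I{\left(w \right)} = \left(33 + w\right) \left(w + 2 w w\right) = \left(33 + w\right) \left(w + 2 w^{2}\right)$)
$\frac{I{\left(-68 \right)}}{1888 - 2086} + \frac{4126}{\left(1621 - 1519\right) \frac{1}{1815 + 1318}} = \frac{\left(-68\right) \left(33 + 2 \left(-68\right)^{2} + 67 \left(-68\right)\right)}{1888 - 2086} + \frac{4126}{\left(1621 - 1519\right) \frac{1}{1815 + 1318}} = \frac{\left(-68\right) \left(33 + 2 \cdot 4624 - 4556\right)}{1888 - 2086} + \frac{4126}{102 \cdot \frac{1}{3133}} = \frac{\left(-68\right) \left(33 + 9248 - 4556\right)}{-198} + \frac{4126}{102 \cdot \frac{1}{3133}} = \left(-68\right) 4725 \left(- \frac{1}{198}\right) + \frac{4126}{\frac{102}{3133}} = \left(-321300\right) \left(- \frac{1}{198}\right) + 4126 \cdot \frac{3133}{102} = \frac{17850}{11} + \frac{6463379}{51} = \frac{72007519}{561}$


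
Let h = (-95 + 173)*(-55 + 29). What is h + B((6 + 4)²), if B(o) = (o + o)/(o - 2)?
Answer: -99272/49 ≈ -2026.0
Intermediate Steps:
B(o) = 2*o/(-2 + o) (B(o) = (2*o)/(-2 + o) = 2*o/(-2 + o))
h = -2028 (h = 78*(-26) = -2028)
h + B((6 + 4)²) = -2028 + 2*(6 + 4)²/(-2 + (6 + 4)²) = -2028 + 2*10²/(-2 + 10²) = -2028 + 2*100/(-2 + 100) = -2028 + 2*100/98 = -2028 + 2*100*(1/98) = -2028 + 100/49 = -99272/49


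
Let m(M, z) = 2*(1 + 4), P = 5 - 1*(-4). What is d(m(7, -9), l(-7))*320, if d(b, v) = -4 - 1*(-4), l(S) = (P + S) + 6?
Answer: 0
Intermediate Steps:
P = 9 (P = 5 + 4 = 9)
l(S) = 15 + S (l(S) = (9 + S) + 6 = 15 + S)
m(M, z) = 10 (m(M, z) = 2*5 = 10)
d(b, v) = 0 (d(b, v) = -4 + 4 = 0)
d(m(7, -9), l(-7))*320 = 0*320 = 0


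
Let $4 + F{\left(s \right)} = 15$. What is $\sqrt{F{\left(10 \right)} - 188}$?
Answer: $i \sqrt{177} \approx 13.304 i$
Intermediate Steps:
$F{\left(s \right)} = 11$ ($F{\left(s \right)} = -4 + 15 = 11$)
$\sqrt{F{\left(10 \right)} - 188} = \sqrt{11 - 188} = \sqrt{-177} = i \sqrt{177}$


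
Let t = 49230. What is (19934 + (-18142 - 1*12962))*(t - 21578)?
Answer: -308872840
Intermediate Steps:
(19934 + (-18142 - 1*12962))*(t - 21578) = (19934 + (-18142 - 1*12962))*(49230 - 21578) = (19934 + (-18142 - 12962))*27652 = (19934 - 31104)*27652 = -11170*27652 = -308872840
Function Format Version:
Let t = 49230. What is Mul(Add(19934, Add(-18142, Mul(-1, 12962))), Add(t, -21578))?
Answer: -308872840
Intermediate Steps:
Mul(Add(19934, Add(-18142, Mul(-1, 12962))), Add(t, -21578)) = Mul(Add(19934, Add(-18142, Mul(-1, 12962))), Add(49230, -21578)) = Mul(Add(19934, Add(-18142, -12962)), 27652) = Mul(Add(19934, -31104), 27652) = Mul(-11170, 27652) = -308872840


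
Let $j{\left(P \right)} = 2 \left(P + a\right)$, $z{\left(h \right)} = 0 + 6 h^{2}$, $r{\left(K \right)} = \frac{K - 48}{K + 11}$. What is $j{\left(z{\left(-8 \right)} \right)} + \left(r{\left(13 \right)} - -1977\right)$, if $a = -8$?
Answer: $\frac{65461}{24} \approx 2727.5$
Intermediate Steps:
$r{\left(K \right)} = \frac{-48 + K}{11 + K}$
$z{\left(h \right)} = 6 h^{2}$
$j{\left(P \right)} = -16 + 2 P$ ($j{\left(P \right)} = 2 \left(P - 8\right) = 2 \left(-8 + P\right) = -16 + 2 P$)
$j{\left(z{\left(-8 \right)} \right)} + \left(r{\left(13 \right)} - -1977\right) = \left(-16 + 2 \cdot 6 \left(-8\right)^{2}\right) + \left(\frac{-48 + 13}{11 + 13} - -1977\right) = \left(-16 + 2 \cdot 6 \cdot 64\right) + \left(\frac{1}{24} \left(-35\right) + 1977\right) = \left(-16 + 2 \cdot 384\right) + \left(\frac{1}{24} \left(-35\right) + 1977\right) = \left(-16 + 768\right) + \left(- \frac{35}{24} + 1977\right) = 752 + \frac{47413}{24} = \frac{65461}{24}$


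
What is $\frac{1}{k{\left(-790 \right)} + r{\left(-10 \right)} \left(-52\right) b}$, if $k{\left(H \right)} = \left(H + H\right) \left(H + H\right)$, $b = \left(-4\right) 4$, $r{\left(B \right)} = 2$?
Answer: $\frac{1}{2498064} \approx 4.0031 \cdot 10^{-7}$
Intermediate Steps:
$b = -16$
$k{\left(H \right)} = 4 H^{2}$ ($k{\left(H \right)} = 2 H 2 H = 4 H^{2}$)
$\frac{1}{k{\left(-790 \right)} + r{\left(-10 \right)} \left(-52\right) b} = \frac{1}{4 \left(-790\right)^{2} + 2 \left(-52\right) \left(-16\right)} = \frac{1}{4 \cdot 624100 - -1664} = \frac{1}{2496400 + 1664} = \frac{1}{2498064}$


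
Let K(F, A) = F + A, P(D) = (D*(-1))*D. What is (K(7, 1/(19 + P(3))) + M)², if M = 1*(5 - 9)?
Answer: 961/100 ≈ 9.6100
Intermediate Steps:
P(D) = -D² (P(D) = (-D)*D = -D²)
K(F, A) = A + F
M = -4 (M = 1*(-4) = -4)
(K(7, 1/(19 + P(3))) + M)² = ((1/(19 - 1*3²) + 7) - 4)² = ((1/(19 - 1*9) + 7) - 4)² = ((1/(19 - 9) + 7) - 4)² = ((1/10 + 7) - 4)² = ((⅒ + 7) - 4)² = (71/10 - 4)² = (31/10)² = 961/100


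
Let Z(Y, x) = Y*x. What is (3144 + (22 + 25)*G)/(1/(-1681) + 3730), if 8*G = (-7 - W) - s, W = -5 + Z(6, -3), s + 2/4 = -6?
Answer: 29372113/33440688 ≈ 0.87833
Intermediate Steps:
s = -13/2 (s = -½ - 6 = -13/2 ≈ -6.5000)
W = -23 (W = -5 + 6*(-3) = -5 - 18 = -23)
G = 45/16 (G = ((-7 - 1*(-23)) - 1*(-13/2))/8 = ((-7 + 23) + 13/2)/8 = (16 + 13/2)/8 = (⅛)*(45/2) = 45/16 ≈ 2.8125)
(3144 + (22 + 25)*G)/(1/(-1681) + 3730) = (3144 + (22 + 25)*(45/16))/(1/(-1681) + 3730) = (3144 + 47*(45/16))/(-1/1681 + 3730) = (3144 + 2115/16)/(6270129/1681) = (52419/16)*(1681/6270129) = 29372113/33440688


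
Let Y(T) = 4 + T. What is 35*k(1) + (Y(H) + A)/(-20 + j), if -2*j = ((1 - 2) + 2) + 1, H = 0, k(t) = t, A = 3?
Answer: 104/3 ≈ 34.667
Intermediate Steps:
j = -1 (j = -(((1 - 2) + 2) + 1)/2 = -((-1 + 2) + 1)/2 = -(1 + 1)/2 = -½*2 = -1)
35*k(1) + (Y(H) + A)/(-20 + j) = 35*1 + ((4 + 0) + 3)/(-20 - 1) = 35 + (4 + 3)/(-21) = 35 + 7*(-1/21) = 35 - ⅓ = 104/3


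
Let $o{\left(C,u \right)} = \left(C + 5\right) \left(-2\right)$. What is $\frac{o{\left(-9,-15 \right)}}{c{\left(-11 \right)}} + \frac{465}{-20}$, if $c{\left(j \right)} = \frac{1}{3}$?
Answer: $\frac{3}{4} \approx 0.75$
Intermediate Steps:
$c{\left(j \right)} = \frac{1}{3}$
$o{\left(C,u \right)} = -10 - 2 C$ ($o{\left(C,u \right)} = \left(5 + C\right) \left(-2\right) = -10 - 2 C$)
$\frac{o{\left(-9,-15 \right)}}{c{\left(-11 \right)}} + \frac{465}{-20} = \left(-10 - -18\right) \frac{1}{\frac{1}{3}} + \frac{465}{-20} = \left(-10 + 18\right) 3 + 465 \left(- \frac{1}{20}\right) = 8 \cdot 3 - \frac{93}{4} = 24 - \frac{93}{4} = \frac{3}{4}$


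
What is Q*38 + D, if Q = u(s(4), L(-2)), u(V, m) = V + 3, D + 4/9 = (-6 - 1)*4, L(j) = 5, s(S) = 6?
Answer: 2822/9 ≈ 313.56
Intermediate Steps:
D = -256/9 (D = -4/9 + (-6 - 1)*4 = -4/9 - 7*4 = -4/9 - 28 = -256/9 ≈ -28.444)
u(V, m) = 3 + V
Q = 9 (Q = 3 + 6 = 9)
Q*38 + D = 9*38 - 256/9 = 342 - 256/9 = 2822/9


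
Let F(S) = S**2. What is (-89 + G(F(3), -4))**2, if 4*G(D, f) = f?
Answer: 8100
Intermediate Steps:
G(D, f) = f/4
(-89 + G(F(3), -4))**2 = (-89 + (1/4)*(-4))**2 = (-89 - 1)**2 = (-90)**2 = 8100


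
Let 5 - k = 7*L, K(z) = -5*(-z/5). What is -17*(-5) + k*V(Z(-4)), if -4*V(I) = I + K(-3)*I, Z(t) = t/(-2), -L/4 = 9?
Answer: 342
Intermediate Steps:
L = -36 (L = -4*9 = -36)
K(z) = z (K(z) = -(-1)*z = z)
Z(t) = -t/2 (Z(t) = t*(-½) = -t/2)
k = 257 (k = 5 - 7*(-36) = 5 - 1*(-252) = 5 + 252 = 257)
V(I) = I/2 (V(I) = -(I - 3*I)/4 = -(-1)*I/2 = I/2)
-17*(-5) + k*V(Z(-4)) = -17*(-5) + 257*((-½*(-4))/2) = 85 + 257*((½)*2) = 85 + 257*1 = 85 + 257 = 342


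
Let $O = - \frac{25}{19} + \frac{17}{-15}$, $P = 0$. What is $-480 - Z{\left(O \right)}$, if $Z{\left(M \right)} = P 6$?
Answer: $-480$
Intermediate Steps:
$O = - \frac{698}{285}$ ($O = \left(-25\right) \frac{1}{19} + 17 \left(- \frac{1}{15}\right) = - \frac{25}{19} - \frac{17}{15} = - \frac{698}{285} \approx -2.4491$)
$Z{\left(M \right)} = 0$ ($Z{\left(M \right)} = 0 \cdot 6 = 0$)
$-480 - Z{\left(O \right)} = -480 - 0 = -480 + 0 = -480$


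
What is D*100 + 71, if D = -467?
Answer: -46629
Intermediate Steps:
D*100 + 71 = -467*100 + 71 = -46700 + 71 = -46629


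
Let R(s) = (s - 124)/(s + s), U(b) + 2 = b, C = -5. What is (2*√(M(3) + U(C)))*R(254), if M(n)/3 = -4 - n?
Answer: 130*I*√7/127 ≈ 2.7082*I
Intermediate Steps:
U(b) = -2 + b
M(n) = -12 - 3*n (M(n) = 3*(-4 - n) = -12 - 3*n)
R(s) = (-124 + s)/(2*s) (R(s) = (-124 + s)/((2*s)) = (-124 + s)*(1/(2*s)) = (-124 + s)/(2*s))
(2*√(M(3) + U(C)))*R(254) = (2*√((-12 - 3*3) + (-2 - 5)))*((½)*(-124 + 254)/254) = (2*√((-12 - 9) - 7))*((½)*(1/254)*130) = (2*√(-21 - 7))*(65/254) = (2*√(-28))*(65/254) = (2*(2*I*√7))*(65/254) = (4*I*√7)*(65/254) = 130*I*√7/127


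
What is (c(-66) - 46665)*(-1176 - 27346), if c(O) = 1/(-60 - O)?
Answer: 3992923129/3 ≈ 1.3310e+9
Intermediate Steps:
(c(-66) - 46665)*(-1176 - 27346) = (-1/(60 - 66) - 46665)*(-1176 - 27346) = (-1/(-6) - 46665)*(-28522) = (-1*(-⅙) - 46665)*(-28522) = (⅙ - 46665)*(-28522) = -279989/6*(-28522) = 3992923129/3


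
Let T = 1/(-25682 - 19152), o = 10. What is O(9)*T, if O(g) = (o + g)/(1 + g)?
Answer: -19/448340 ≈ -4.2379e-5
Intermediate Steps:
T = -1/44834 (T = 1/(-44834) = -1/44834 ≈ -2.2305e-5)
O(g) = (10 + g)/(1 + g)
O(9)*T = ((10 + 9)/(1 + 9))*(-1/44834) = (19/10)*(-1/44834) = -19/448340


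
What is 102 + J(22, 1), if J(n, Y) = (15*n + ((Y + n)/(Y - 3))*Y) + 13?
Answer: 867/2 ≈ 433.50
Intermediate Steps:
J(n, Y) = 13 + 15*n + Y*(Y + n)/(-3 + Y) (J(n, Y) = (15*n + ((Y + n)/(-3 + Y))*Y) + 13 = (15*n + Y*(Y + n)/(-3 + Y)) + 13 = 13 + 15*n + Y*(Y + n)/(-3 + Y))
102 + J(22, 1) = 102 + (-39 + 1**2 - 45*22 + 13*1 + 16*1*22)/(-3 + 1) = 102 + (-39 + 1 - 990 + 13 + 352)/(-2) = 102 - 1/2*(-663) = 102 + 663/2 = 867/2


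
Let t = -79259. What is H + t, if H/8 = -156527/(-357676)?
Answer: -7086947467/89419 ≈ -79256.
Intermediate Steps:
H = 313054/89419 (H = 8*(-156527/(-357676)) = 8*(-156527*(-1/357676)) = 8*(156527/357676) = 313054/89419 ≈ 3.5010)
H + t = 313054/89419 - 79259 = -7086947467/89419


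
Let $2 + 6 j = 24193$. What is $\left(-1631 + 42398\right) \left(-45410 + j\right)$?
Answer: $- \frac{3373727441}{2} \approx -1.6869 \cdot 10^{9}$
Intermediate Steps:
$j = \frac{24191}{6}$ ($j = - \frac{1}{3} + \frac{1}{6} \cdot 24193 = - \frac{1}{3} + \frac{24193}{6} = \frac{24191}{6} \approx 4031.8$)
$\left(-1631 + 42398\right) \left(-45410 + j\right) = \left(-1631 + 42398\right) \left(-45410 + \frac{24191}{6}\right) = 40767 \left(- \frac{248269}{6}\right) = - \frac{3373727441}{2}$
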